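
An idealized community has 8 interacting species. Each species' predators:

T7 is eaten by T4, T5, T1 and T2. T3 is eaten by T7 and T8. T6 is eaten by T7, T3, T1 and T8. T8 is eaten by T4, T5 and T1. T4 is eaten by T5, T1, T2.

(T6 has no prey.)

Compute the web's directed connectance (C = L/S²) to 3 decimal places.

C = 0.250

The web has S = 8 species and L = 16 feeding links.
C = L / S² = 16 / 64 = 0.2500 ≈ 0.250.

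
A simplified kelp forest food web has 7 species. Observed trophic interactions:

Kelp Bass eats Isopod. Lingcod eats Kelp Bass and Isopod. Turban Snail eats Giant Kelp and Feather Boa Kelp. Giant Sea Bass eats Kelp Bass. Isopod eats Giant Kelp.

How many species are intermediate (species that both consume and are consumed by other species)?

2

Intermediate species (has both prey and predators): Isopod, Kelp Bass.
Count: 2.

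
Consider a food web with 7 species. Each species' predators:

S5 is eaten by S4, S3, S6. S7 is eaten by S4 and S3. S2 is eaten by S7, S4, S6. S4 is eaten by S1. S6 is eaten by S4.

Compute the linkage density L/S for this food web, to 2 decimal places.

L/S = 1.43

There are L = 10 links among S = 7 species.
L/S = 10/7 = 1.4286 ≈ 1.43.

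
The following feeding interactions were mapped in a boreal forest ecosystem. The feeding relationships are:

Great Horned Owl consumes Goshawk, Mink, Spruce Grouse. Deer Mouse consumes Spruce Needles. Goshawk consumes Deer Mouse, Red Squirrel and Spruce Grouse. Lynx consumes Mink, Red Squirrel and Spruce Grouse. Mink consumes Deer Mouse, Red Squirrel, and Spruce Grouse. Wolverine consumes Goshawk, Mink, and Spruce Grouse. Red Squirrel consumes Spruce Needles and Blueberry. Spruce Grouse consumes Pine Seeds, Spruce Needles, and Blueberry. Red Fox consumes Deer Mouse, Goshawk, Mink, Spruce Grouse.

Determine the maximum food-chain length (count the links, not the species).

One longest chain: Blueberry → Red Squirrel → Goshawk → Red Fox.
It has 4 species and 3 links.

3 links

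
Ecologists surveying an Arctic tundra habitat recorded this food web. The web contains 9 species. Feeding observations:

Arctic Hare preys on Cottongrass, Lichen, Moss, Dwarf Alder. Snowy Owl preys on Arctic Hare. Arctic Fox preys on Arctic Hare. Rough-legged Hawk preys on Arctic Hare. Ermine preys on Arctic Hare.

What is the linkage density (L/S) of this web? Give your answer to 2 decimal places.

There are L = 8 links among S = 9 species.
L/S = 8/9 = 0.8889 ≈ 0.89.

L/S = 0.89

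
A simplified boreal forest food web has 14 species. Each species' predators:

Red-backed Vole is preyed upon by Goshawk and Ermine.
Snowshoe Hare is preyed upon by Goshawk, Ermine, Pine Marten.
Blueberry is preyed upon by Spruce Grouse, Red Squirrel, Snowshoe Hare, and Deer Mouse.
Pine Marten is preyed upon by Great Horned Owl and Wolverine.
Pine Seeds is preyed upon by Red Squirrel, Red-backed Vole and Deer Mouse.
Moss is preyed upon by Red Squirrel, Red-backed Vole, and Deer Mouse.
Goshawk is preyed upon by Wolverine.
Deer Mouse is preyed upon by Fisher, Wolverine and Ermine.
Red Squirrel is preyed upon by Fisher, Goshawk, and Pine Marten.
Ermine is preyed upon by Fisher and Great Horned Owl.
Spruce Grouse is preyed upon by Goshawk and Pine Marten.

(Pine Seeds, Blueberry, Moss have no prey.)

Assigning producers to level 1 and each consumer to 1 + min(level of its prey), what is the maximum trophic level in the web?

Producers (level 1): Pine Seeds, Blueberry, Moss.
Following each consumer down to its lowest-level prey: Blueberry → Snowshoe Hare → Ermine → Great Horned Owl (levels 1 through 4).
All prey of Great Horned Owl (Ermine 3, Pine Marten 3) are at level 3 or above, so Great Horned Owl is at level 1 + 3 = 4.
Every consumer has at least one prey at level 3 or below, so none exceeds level 4.

4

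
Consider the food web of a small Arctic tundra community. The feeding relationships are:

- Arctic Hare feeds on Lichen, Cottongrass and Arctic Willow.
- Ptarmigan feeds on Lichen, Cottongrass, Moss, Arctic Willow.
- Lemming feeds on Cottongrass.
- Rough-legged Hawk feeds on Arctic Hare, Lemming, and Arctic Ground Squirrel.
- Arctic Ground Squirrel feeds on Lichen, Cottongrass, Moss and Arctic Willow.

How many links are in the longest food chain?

One longest chain: Arctic Willow → Arctic Hare → Rough-legged Hawk.
It has 3 species and 2 links.

2 links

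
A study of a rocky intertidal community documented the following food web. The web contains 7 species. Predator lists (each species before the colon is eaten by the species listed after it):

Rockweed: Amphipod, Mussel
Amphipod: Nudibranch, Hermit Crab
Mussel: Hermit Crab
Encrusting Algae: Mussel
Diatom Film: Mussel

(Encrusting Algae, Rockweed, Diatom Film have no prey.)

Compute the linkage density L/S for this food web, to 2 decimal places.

There are L = 7 links among S = 7 species.
L/S = 7/7 = 1.0000 ≈ 1.00.

L/S = 1.00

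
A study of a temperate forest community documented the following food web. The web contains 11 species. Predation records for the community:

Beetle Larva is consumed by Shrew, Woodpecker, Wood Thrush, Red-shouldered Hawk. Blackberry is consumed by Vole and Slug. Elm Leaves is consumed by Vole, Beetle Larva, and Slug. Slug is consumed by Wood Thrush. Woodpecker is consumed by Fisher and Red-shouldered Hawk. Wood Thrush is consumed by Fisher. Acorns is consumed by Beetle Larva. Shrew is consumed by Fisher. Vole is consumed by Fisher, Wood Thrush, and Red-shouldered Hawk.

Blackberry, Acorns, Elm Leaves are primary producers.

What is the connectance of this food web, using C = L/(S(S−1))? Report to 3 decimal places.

C = 0.164

The web has S = 11 species and L = 18 feeding links.
C = L / (S(S−1)) = 18 / 110 = 0.1636 ≈ 0.164.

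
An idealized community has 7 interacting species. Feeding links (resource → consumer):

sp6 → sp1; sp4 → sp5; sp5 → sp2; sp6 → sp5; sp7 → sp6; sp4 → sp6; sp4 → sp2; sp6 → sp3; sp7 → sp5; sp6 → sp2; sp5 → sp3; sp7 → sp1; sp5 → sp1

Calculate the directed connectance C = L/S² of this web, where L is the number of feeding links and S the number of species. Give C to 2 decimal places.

The web has S = 7 species and L = 13 feeding links.
C = L / S² = 13 / 49 = 0.2653 ≈ 0.27.

C = 0.27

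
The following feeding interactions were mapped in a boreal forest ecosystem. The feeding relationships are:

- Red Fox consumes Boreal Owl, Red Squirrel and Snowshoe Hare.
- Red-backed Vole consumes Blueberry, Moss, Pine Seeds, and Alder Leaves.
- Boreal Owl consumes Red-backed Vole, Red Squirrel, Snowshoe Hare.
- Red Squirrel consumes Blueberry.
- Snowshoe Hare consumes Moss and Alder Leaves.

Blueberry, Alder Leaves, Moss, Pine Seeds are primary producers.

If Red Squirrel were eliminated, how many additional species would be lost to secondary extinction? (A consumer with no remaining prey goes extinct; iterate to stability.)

Remove Red Squirrel.
Every predator of it retains at least one other prey: Boreal Owl still has Red-backed Vole, Snowshoe Hare; Red Fox still has Snowshoe Hare, Boreal Owl.
No consumer loses all prey, so no secondary extinctions occur.

0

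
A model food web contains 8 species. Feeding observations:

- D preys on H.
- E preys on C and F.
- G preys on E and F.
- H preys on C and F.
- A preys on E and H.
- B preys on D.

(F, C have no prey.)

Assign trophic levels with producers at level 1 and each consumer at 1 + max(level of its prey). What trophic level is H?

F is a producer → level 1.
H eats F (level 1); other prey at levels: C 1 → level 2.

Trophic level 2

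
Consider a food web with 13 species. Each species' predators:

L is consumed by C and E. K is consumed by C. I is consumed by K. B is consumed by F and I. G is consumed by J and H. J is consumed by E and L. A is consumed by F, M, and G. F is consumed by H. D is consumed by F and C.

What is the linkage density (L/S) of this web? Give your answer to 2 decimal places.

L/S = 1.23

There are L = 16 links among S = 13 species.
L/S = 16/13 = 1.2308 ≈ 1.23.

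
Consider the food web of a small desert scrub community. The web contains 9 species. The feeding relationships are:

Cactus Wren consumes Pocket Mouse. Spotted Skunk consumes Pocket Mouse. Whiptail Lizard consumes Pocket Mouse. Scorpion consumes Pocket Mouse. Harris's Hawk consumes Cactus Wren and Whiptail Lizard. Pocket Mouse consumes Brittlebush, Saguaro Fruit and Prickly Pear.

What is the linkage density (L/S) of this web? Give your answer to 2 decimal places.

L/S = 1.00

There are L = 9 links among S = 9 species.
L/S = 9/9 = 1.0000 ≈ 1.00.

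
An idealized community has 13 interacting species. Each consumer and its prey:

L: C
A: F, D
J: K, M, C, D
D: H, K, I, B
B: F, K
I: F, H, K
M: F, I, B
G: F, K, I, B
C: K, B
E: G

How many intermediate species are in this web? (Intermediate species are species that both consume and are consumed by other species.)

Intermediate species (has both prey and predators): I, B, M, G, C, D.
Count: 6.

6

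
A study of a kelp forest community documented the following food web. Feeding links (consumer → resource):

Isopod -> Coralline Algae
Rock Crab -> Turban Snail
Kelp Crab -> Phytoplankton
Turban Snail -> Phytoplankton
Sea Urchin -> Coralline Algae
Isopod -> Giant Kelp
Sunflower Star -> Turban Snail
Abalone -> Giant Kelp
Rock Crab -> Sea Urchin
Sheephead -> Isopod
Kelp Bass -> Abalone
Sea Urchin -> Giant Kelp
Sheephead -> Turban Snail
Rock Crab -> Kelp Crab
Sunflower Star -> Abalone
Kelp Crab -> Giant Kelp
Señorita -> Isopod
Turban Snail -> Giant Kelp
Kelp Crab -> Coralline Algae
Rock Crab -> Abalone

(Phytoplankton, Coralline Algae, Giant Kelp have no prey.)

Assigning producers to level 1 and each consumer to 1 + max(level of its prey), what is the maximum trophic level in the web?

3

Producers (level 1): Phytoplankton, Coralline Algae, Giant Kelp.
Coralline Algae → Isopod → Señorita gives Señorita level 3.
No species has a prey at level 3, so no species reaches level 4.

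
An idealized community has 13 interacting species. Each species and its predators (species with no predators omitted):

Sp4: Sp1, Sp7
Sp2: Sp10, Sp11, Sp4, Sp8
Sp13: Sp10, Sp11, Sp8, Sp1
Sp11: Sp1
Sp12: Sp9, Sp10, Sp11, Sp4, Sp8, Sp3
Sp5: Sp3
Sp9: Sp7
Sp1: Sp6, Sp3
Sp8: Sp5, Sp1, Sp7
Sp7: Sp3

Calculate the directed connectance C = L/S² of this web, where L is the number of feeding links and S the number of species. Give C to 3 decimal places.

C = 0.148

The web has S = 13 species and L = 25 feeding links.
C = L / S² = 25 / 169 = 0.1479 ≈ 0.148.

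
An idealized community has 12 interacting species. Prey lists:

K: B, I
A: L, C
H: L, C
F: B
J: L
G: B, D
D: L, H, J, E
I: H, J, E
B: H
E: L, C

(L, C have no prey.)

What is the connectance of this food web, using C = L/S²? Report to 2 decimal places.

The web has S = 12 species and L = 20 feeding links.
C = L / S² = 20 / 144 = 0.1389 ≈ 0.14.

C = 0.14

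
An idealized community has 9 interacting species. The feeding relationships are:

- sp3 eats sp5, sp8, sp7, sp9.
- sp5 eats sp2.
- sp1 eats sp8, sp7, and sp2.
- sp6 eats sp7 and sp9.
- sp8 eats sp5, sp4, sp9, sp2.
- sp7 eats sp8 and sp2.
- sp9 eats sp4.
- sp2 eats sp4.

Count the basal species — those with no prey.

Basal species (no prey listed): sp4.
Count: 1.

1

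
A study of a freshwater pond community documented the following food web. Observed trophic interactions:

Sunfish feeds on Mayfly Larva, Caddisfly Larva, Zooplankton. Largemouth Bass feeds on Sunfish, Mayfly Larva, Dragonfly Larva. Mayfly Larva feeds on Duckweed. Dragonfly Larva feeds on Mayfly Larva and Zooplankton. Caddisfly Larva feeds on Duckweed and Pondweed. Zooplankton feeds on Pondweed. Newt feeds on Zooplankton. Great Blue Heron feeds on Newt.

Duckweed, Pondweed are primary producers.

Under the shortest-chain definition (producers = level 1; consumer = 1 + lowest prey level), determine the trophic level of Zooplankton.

Trophic level 2

Pondweed is a producer → level 1.
Zooplankton eats Pondweed → level 2.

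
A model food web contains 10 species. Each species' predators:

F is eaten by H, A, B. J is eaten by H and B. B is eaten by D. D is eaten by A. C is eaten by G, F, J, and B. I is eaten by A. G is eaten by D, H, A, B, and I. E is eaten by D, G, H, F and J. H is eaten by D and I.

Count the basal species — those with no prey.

2

Basal species (no prey listed): E, C.
Count: 2.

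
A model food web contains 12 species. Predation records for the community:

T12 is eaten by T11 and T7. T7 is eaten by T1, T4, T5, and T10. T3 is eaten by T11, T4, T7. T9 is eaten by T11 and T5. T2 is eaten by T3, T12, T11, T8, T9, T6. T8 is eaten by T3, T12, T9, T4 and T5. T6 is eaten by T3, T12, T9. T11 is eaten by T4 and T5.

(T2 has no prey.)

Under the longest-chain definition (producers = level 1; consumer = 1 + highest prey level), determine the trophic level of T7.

T2 is a producer → level 1.
T8 eats T2 → level 2.
T12 eats T8 (level 2); other prey at levels: T2 1, T6 2 → level 3.
T7 eats T12 (level 3); other prey at levels: T3 3 → level 4.

Trophic level 4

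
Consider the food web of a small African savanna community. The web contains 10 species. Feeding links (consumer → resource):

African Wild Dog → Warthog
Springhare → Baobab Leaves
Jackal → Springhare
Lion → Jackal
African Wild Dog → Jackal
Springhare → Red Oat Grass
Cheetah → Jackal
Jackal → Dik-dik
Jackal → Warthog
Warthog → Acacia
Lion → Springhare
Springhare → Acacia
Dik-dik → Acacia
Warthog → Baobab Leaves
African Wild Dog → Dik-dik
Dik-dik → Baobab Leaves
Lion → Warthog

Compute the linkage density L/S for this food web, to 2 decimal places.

L/S = 1.70

There are L = 17 links among S = 10 species.
L/S = 17/10 = 1.7000 ≈ 1.70.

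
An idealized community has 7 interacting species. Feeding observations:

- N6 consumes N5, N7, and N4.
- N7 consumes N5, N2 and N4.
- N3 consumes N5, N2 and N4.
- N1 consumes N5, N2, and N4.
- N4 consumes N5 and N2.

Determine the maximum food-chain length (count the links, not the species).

3 links

One longest chain: N2 → N4 → N7 → N6.
It has 4 species and 3 links.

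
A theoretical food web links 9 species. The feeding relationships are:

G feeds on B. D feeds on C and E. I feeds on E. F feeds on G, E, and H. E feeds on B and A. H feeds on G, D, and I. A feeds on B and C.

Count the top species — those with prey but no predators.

1

Top species (has prey, but nothing eats it): F.
Count: 1.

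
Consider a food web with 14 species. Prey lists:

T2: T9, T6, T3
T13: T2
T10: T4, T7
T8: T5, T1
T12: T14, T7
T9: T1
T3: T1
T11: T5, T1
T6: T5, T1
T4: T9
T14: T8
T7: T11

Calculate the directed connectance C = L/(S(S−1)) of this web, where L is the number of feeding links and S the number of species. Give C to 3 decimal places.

The web has S = 14 species and L = 19 feeding links.
C = L / (S(S−1)) = 19 / 182 = 0.1044 ≈ 0.104.

C = 0.104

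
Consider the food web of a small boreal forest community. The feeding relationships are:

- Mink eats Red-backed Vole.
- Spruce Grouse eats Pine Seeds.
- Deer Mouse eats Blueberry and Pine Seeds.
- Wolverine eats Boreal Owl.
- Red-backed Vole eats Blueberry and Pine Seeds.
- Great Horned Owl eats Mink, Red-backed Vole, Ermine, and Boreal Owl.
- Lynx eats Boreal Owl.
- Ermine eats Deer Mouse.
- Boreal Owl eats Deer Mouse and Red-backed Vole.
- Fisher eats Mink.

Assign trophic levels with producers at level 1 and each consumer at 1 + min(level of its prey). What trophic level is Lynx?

Blueberry is a producer → level 1.
Red-backed Vole eats Blueberry → level 2.
Boreal Owl eats Red-backed Vole → level 3.
Lynx eats Boreal Owl → level 4.
No prey of Lynx is below level 3, so 4 is the minimum.

Trophic level 4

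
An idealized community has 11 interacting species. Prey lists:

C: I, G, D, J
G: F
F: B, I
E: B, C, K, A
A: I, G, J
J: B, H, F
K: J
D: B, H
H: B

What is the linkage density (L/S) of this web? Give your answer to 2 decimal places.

L/S = 1.91

There are L = 21 links among S = 11 species.
L/S = 21/11 = 1.9091 ≈ 1.91.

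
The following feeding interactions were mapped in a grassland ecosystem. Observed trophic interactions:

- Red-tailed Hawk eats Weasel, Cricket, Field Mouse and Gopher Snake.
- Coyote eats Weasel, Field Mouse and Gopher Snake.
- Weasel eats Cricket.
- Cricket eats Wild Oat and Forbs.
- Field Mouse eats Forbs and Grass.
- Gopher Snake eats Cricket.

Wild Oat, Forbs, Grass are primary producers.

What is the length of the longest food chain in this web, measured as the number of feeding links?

3 links

One longest chain: Wild Oat → Cricket → Weasel → Coyote.
It has 4 species and 3 links.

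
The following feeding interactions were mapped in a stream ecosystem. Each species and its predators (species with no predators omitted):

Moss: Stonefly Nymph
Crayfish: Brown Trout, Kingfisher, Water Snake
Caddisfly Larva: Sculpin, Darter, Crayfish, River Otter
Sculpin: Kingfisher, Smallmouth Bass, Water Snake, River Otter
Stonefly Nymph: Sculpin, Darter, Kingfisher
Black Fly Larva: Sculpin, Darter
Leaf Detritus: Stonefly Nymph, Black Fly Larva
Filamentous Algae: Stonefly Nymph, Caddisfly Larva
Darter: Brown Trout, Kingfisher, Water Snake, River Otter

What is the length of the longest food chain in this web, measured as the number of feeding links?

3 links

One longest chain: Filamentous Algae → Caddisfly Larva → Crayfish → Brown Trout.
It has 4 species and 3 links.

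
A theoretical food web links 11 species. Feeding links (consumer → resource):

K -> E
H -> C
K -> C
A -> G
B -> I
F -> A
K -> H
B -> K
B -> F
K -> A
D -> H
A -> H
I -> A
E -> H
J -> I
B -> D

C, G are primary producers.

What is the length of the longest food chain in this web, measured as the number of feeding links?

4 links

One longest chain: C → H → A → K → B.
It has 5 species and 4 links.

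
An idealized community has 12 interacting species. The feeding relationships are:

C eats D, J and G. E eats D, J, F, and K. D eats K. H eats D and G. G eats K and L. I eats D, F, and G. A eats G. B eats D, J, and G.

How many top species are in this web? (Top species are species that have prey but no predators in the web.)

6

Top species (has prey, but nothing eats it): E, H, A, I, C, B.
Count: 6.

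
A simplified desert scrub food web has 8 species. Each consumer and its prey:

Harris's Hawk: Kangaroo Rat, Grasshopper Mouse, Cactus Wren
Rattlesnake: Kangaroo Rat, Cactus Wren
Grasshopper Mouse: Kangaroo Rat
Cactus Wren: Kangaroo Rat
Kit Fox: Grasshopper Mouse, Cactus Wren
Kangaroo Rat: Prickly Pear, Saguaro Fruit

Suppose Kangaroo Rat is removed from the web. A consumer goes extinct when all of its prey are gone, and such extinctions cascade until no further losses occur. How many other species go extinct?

5

Remove Kangaroo Rat.
Round 1: Grasshopper Mouse (all prey gone), Cactus Wren (all prey gone) → extinct.
Round 2: Kit Fox (all prey gone), Rattlesnake (all prey gone), Harris's Hawk (all prey gone) → extinct.
No further losses. Total secondary extinctions: 5.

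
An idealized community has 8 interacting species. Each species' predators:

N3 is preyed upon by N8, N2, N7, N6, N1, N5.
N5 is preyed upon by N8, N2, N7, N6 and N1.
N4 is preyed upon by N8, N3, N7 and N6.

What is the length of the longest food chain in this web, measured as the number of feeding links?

One longest chain: N4 → N3 → N5 → N7.
It has 4 species and 3 links.

3 links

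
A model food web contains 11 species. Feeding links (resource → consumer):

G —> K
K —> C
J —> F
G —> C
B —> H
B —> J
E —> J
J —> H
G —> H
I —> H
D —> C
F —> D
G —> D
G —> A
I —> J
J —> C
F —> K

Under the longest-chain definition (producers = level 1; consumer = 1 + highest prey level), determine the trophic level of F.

B is a producer → level 1.
J eats B (level 1); other prey at levels: E 1, I 1 → level 2.
F eats J → level 3.

Trophic level 3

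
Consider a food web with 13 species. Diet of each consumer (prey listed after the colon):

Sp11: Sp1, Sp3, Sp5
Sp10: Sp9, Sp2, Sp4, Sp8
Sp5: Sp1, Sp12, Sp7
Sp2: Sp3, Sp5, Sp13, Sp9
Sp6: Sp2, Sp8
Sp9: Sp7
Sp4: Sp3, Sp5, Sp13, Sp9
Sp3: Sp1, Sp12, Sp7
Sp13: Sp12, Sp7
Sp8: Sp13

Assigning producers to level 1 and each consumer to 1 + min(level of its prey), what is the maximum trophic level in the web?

4

Producers (level 1): Sp1, Sp12, Sp7.
Following each consumer down to its lowest-level prey: Sp12 → Sp13 → Sp8 → Sp6 (levels 1 through 4).
All prey of Sp6 (Sp8 3, Sp2 3) are at level 3 or above, so Sp6 is at level 1 + 3 = 4.
Every consumer has at least one prey at level 3 or below, so none exceeds level 4.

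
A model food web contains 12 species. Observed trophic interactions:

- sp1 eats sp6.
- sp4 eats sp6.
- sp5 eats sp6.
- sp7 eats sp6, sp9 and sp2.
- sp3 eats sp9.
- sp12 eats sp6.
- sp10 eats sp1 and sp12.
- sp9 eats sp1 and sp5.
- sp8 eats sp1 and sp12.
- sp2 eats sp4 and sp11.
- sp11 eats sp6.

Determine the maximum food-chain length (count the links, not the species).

3 links

One longest chain: sp6 → sp5 → sp9 → sp3.
It has 4 species and 3 links.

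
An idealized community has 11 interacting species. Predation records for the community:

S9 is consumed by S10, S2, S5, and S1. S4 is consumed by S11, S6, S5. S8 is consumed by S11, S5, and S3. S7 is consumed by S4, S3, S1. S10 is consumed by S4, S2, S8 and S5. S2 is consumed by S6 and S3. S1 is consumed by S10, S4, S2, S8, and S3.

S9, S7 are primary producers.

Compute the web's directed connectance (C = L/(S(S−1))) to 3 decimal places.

C = 0.218

The web has S = 11 species and L = 24 feeding links.
C = L / (S(S−1)) = 24 / 110 = 0.2182 ≈ 0.218.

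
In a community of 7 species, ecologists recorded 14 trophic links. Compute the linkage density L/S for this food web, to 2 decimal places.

L/S = 2.00

There are L = 14 links among S = 7 species.
L/S = 14/7 = 2.0000 ≈ 2.00.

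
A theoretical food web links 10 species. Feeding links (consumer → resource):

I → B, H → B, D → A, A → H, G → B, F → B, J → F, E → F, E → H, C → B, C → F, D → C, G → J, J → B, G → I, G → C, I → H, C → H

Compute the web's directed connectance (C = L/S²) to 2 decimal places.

The web has S = 10 species and L = 18 feeding links.
C = L / S² = 18 / 100 = 0.1800 ≈ 0.18.

C = 0.18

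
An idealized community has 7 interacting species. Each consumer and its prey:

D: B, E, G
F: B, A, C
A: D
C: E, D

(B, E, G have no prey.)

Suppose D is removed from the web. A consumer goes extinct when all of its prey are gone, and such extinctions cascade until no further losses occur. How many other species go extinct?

Remove D.
Round 1: A (all prey gone) → extinct.
No further losses. Total secondary extinctions: 1.

1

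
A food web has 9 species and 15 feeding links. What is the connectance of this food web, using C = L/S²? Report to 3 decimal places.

C = 0.185

The web has S = 9 species and L = 15 feeding links.
C = L / S² = 15 / 81 = 0.1852 ≈ 0.185.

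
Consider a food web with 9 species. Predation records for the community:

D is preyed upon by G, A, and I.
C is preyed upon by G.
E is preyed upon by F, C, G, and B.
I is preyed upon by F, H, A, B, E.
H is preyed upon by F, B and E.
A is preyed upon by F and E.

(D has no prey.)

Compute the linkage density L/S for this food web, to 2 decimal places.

L/S = 2.00

There are L = 18 links among S = 9 species.
L/S = 18/9 = 2.0000 ≈ 2.00.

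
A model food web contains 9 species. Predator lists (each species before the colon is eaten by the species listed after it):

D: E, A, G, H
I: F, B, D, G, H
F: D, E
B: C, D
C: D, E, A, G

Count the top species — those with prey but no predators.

4

Top species (has prey, but nothing eats it): E, A, G, H.
Count: 4.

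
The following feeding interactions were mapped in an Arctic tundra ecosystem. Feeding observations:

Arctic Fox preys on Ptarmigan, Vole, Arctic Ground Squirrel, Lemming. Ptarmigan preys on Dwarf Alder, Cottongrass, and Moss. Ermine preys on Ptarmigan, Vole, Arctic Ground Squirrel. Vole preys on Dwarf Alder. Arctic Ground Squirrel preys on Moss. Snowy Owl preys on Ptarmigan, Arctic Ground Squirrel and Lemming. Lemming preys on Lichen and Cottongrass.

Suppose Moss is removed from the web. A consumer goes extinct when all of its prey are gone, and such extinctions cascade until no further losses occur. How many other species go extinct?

1

Remove Moss.
Round 1: Arctic Ground Squirrel (all prey gone) → extinct.
No further losses. Total secondary extinctions: 1.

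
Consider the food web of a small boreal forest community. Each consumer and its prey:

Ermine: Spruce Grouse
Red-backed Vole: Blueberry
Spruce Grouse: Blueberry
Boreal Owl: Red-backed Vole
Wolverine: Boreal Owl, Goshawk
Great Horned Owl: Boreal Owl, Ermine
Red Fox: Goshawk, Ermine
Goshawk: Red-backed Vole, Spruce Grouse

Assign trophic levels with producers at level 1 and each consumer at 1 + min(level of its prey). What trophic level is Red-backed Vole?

Blueberry is a producer → level 1.
Red-backed Vole eats Blueberry → level 2.

Trophic level 2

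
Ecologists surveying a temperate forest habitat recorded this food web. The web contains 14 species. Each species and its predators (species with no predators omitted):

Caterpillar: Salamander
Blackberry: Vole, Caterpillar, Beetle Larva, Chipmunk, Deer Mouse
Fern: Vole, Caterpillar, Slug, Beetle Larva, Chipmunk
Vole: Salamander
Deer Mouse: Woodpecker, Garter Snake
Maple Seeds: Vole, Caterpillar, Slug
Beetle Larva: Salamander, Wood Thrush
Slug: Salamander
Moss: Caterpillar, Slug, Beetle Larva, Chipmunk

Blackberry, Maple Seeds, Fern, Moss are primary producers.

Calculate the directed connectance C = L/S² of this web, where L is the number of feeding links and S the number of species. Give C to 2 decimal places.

The web has S = 14 species and L = 24 feeding links.
C = L / S² = 24 / 196 = 0.1224 ≈ 0.12.

C = 0.12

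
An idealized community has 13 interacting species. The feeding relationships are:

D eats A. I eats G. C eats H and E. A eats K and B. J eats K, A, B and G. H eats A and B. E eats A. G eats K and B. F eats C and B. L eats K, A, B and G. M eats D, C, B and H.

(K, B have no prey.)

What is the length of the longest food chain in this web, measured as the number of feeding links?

One longest chain: K → A → E → C → M.
It has 5 species and 4 links.

4 links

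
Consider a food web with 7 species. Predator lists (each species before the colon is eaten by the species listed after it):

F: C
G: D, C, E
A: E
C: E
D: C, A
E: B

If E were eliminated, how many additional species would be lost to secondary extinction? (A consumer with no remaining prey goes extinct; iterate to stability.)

1

Remove E.
Round 1: B (all prey gone) → extinct.
No further losses. Total secondary extinctions: 1.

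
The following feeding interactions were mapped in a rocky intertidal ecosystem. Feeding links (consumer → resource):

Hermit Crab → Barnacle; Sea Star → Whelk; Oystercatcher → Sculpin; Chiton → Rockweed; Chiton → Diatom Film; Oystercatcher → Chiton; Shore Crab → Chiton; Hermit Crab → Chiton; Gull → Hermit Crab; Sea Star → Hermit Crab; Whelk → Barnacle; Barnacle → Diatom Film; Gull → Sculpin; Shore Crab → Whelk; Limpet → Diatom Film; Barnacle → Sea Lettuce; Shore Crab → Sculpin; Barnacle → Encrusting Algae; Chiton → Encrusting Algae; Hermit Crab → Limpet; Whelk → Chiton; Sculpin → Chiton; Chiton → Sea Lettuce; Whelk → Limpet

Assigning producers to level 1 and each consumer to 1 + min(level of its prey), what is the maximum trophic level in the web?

Producers (level 1): Rockweed, Sea Lettuce, Diatom Film, Encrusting Algae.
Following each consumer down to its lowest-level prey: Rockweed → Chiton → Hermit Crab → Gull (levels 1 through 4).
All prey of Gull (Hermit Crab 3, Sculpin 3) are at level 3 or above, so Gull is at level 1 + 3 = 4.
Every consumer has at least one prey at level 3 or below, so none exceeds level 4.

4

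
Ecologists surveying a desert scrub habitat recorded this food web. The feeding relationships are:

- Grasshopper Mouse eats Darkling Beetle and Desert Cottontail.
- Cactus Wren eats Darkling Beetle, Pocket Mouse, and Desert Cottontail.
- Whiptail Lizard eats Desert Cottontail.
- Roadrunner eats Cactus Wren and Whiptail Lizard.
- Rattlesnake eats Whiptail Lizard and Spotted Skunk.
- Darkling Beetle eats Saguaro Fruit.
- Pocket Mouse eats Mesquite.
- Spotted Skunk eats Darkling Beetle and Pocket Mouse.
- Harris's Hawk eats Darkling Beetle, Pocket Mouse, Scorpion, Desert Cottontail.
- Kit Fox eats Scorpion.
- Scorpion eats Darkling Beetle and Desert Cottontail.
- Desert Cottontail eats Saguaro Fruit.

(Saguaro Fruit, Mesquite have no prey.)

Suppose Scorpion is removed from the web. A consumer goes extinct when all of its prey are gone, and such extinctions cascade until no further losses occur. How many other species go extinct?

Remove Scorpion.
Round 1: Kit Fox (all prey gone) → extinct.
No further losses. Total secondary extinctions: 1.

1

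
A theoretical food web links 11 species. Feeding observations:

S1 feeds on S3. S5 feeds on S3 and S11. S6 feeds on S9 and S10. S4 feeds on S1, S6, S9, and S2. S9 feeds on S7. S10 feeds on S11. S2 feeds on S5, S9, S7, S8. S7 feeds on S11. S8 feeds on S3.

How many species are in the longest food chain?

5 species

One longest chain: S11 → S7 → S9 → S2 → S4.
It has 5 species and 4 links.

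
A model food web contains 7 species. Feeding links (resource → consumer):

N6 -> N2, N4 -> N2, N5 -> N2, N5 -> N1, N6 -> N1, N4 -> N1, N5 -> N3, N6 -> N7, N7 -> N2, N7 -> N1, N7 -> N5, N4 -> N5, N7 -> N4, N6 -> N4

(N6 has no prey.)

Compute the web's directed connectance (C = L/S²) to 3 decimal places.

The web has S = 7 species and L = 14 feeding links.
C = L / S² = 14 / 49 = 0.2857 ≈ 0.286.

C = 0.286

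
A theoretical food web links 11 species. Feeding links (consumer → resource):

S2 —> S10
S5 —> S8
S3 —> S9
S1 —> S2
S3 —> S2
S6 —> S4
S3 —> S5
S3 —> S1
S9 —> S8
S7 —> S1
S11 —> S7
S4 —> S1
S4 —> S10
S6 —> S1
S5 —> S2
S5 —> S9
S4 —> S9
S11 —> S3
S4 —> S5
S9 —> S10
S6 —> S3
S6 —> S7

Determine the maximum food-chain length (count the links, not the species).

4 links

One longest chain: S10 → S2 → S1 → S7 → S11.
It has 5 species and 4 links.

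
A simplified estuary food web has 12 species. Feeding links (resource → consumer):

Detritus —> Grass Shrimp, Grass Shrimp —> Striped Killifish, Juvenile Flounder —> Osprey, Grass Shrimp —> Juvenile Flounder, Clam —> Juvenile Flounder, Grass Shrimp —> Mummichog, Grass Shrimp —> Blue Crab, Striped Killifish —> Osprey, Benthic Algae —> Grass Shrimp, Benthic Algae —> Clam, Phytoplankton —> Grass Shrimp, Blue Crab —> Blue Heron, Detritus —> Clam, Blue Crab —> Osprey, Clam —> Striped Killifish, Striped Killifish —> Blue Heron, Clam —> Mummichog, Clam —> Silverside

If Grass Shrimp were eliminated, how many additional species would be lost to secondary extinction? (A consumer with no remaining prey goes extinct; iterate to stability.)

Remove Grass Shrimp.
Round 1: Blue Crab (all prey gone) → extinct.
No further losses. Total secondary extinctions: 1.

1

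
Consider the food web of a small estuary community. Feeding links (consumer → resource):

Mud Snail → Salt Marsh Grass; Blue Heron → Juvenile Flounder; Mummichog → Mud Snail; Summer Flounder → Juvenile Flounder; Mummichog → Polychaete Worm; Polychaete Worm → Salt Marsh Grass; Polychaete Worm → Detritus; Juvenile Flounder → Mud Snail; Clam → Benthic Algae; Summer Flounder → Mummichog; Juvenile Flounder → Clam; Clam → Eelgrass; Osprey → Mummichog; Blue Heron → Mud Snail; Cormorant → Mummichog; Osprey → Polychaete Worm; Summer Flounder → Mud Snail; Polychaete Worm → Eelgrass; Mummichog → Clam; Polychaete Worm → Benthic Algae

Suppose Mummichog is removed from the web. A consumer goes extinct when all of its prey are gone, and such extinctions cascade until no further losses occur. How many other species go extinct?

1

Remove Mummichog.
Round 1: Cormorant (all prey gone) → extinct.
No further losses. Total secondary extinctions: 1.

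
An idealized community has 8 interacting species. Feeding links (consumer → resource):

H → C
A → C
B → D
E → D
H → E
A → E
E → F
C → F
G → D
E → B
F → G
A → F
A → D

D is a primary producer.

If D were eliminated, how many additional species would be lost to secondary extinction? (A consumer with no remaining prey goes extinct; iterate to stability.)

7

Remove D.
Round 1: G (all prey gone), B (all prey gone) → extinct.
Round 2: F (all prey gone) → extinct.
Round 3: E (all prey gone), C (all prey gone) → extinct.
Round 4: A (all prey gone), H (all prey gone) → extinct.
No further losses. Total secondary extinctions: 7.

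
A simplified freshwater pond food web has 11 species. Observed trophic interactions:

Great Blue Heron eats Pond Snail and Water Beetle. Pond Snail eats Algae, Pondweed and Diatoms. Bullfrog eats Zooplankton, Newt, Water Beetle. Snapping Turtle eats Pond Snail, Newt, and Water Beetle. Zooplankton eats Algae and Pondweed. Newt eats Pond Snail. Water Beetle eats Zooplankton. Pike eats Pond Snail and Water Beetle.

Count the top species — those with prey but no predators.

Top species (has prey, but nothing eats it): Pike, Snapping Turtle, Bullfrog, Great Blue Heron.
Count: 4.

4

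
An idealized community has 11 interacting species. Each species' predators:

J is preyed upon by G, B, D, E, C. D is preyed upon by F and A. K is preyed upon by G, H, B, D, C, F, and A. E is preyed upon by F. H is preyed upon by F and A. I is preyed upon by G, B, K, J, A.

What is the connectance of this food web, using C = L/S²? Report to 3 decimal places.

The web has S = 11 species and L = 22 feeding links.
C = L / S² = 22 / 121 = 0.1818 ≈ 0.182.

C = 0.182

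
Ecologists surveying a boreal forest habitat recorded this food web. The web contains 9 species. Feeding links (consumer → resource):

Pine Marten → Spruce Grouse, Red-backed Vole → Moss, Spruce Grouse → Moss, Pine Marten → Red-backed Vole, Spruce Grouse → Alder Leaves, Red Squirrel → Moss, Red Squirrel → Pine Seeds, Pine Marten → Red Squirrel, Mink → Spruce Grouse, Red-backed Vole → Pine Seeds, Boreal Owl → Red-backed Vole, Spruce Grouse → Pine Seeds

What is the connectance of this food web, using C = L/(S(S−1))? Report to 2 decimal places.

C = 0.17

The web has S = 9 species and L = 12 feeding links.
C = L / (S(S−1)) = 12 / 72 = 0.1667 ≈ 0.17.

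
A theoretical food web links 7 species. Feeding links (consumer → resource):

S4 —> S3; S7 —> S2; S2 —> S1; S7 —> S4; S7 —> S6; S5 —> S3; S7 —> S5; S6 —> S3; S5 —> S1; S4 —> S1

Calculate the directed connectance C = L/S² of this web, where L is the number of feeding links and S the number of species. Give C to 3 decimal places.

The web has S = 7 species and L = 10 feeding links.
C = L / S² = 10 / 49 = 0.2041 ≈ 0.204.

C = 0.204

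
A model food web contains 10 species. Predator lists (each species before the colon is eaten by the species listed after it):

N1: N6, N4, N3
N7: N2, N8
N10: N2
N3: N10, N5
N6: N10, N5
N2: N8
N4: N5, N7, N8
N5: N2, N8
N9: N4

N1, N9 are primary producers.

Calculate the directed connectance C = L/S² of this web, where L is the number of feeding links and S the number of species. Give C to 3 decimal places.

C = 0.170

The web has S = 10 species and L = 17 feeding links.
C = L / S² = 17 / 100 = 0.1700 ≈ 0.170.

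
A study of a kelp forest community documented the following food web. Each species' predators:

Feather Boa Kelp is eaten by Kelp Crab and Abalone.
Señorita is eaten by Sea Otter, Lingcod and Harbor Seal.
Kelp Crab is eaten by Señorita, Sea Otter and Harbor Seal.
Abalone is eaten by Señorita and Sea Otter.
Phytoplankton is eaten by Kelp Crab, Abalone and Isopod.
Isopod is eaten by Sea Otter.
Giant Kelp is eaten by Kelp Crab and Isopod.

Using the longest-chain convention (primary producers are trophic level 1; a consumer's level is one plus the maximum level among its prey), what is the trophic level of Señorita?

Phytoplankton is a producer → level 1.
Abalone eats Phytoplankton (level 1); other prey at levels: Feather Boa Kelp 1 → level 2.
Señorita eats Abalone (level 2); other prey at levels: Kelp Crab 2 → level 3.

Trophic level 3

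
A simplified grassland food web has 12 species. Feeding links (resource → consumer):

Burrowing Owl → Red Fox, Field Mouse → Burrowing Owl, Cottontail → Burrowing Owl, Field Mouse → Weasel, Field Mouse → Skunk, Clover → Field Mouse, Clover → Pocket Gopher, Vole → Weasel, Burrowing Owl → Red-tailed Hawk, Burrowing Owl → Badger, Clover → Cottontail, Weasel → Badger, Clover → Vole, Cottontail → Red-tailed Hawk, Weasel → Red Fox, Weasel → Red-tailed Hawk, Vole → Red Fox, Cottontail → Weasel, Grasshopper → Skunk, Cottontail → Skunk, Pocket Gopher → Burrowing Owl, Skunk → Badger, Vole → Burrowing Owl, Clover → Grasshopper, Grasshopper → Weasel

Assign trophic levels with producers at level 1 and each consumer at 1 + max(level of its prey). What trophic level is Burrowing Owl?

Trophic level 3

Clover is a producer → level 1.
Field Mouse eats Clover → level 2.
Burrowing Owl eats Field Mouse (level 2); other prey at levels: Pocket Gopher 2, Cottontail 2, Vole 2 → level 3.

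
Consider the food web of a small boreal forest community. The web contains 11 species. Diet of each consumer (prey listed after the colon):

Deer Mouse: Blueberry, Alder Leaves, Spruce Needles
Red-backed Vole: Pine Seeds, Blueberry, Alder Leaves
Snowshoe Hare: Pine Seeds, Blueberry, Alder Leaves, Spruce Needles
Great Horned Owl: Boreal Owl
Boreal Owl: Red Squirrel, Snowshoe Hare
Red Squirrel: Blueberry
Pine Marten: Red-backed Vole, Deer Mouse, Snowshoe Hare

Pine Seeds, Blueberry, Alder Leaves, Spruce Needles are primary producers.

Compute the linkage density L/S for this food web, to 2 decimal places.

L/S = 1.55

There are L = 17 links among S = 11 species.
L/S = 17/11 = 1.5455 ≈ 1.55.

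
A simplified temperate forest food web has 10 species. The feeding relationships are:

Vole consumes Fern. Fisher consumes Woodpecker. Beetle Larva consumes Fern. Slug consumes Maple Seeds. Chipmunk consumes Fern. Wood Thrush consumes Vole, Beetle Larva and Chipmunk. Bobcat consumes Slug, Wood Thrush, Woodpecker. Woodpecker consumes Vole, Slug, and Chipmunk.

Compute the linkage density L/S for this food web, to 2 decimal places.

L/S = 1.40

There are L = 14 links among S = 10 species.
L/S = 14/10 = 1.4000 ≈ 1.40.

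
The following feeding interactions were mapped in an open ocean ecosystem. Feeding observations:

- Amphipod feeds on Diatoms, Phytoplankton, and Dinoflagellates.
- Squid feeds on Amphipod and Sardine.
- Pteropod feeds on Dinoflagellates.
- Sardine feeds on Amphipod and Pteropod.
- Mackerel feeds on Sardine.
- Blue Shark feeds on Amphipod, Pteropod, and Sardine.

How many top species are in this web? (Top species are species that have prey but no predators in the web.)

3

Top species (has prey, but nothing eats it): Mackerel, Squid, Blue Shark.
Count: 3.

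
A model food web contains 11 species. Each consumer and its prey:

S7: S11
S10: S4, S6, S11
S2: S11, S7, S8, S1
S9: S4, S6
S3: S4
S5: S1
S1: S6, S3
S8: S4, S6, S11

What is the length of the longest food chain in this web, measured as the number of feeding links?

One longest chain: S4 → S3 → S1 → S2.
It has 4 species and 3 links.

3 links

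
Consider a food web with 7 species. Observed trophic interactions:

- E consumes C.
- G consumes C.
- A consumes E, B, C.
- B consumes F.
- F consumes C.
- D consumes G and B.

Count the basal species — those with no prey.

1

Basal species (no prey listed): C.
Count: 1.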